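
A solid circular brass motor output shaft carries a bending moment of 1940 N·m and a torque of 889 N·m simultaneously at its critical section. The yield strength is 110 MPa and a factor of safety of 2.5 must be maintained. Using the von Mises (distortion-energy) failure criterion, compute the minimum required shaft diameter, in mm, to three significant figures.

σ_allow = σ_y/n = 110/2.5 = 44.00 MPa.
For a solid shaft σ_b = 32M/(πd³) and τ = 16T/(πd³), so the von Mises stress is σ' = (16/πd³)·√(4M²+3T²).
√(4M²+3T²) = √(4×(1.940×10^6)² + 3×(889000)²) = 4.174×10^6 N·mm.
d³ = 16×4.174×10^6/(π×44.00) = 483200 mm³.
d = 78.47 mm.

d = 78.5 mm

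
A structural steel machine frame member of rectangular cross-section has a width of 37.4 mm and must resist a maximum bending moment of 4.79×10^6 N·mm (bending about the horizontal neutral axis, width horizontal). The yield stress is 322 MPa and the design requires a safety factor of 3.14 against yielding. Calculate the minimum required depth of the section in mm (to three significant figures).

σ_allow = 322/3.14 = 102.5 MPa.
For a rectangular section σ = 6M/(bh²), so h² = 6M/(b σ_allow) = 6×4790000/(37.4×102.5) = 7494 mm².
h = 86.57 mm.

h = 86.6 mm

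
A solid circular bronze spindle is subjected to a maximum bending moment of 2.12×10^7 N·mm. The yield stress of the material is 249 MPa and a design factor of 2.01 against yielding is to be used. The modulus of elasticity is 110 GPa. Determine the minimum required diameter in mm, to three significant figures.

d = 120 mm

σ_allow = 249/2.01 = 123.9 MPa.
For a solid circular section σ = 32M/(πd³), so d³ = 32M/(π σ_allow) = 32×2.1200×10^7/(π×123.9) = 1.743×10^6 mm³.
d = 120.3 mm.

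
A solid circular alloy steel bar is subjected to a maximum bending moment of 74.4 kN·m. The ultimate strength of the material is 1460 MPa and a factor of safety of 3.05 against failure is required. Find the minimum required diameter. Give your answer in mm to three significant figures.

σ_allow = 1460/3.05 = 478.7 MPa.
For a solid circular section σ = 32M/(πd³), so d³ = 32M/(π σ_allow) = 32×7.4400×10^7/(π×478.7) = 1.583×10^6 mm³.
d = 116.5 mm.

d = 117 mm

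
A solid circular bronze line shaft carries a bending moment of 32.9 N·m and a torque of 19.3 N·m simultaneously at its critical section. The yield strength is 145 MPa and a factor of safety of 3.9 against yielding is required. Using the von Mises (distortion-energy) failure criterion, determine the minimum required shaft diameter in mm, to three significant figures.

d = 21.6 mm

σ_allow = σ_y/n = 145/3.9 = 37.18 MPa.
For a solid shaft σ_b = 32M/(πd³) and τ = 16T/(πd³), so the von Mises stress is σ' = (16/πd³)·√(4M²+3T²).
√(4M²+3T²) = √(4×(32900)² + 3×(19300)²) = 73800 N·mm.
d³ = 16×73800/(π×37.18) = 10110 mm³.
d = 21.62 mm.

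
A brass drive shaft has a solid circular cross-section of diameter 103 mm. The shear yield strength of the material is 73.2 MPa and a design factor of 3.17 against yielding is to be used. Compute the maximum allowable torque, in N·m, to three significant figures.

T_allow = 4950 N·m

τ_allow = 73.2/3.17 = 23.09 MPa.
For a solid shaft T_allow = τ_allow·πd³/16; πd³/16 = π×103³/16 = 214600 mm³.
T_allow = 23.09×214600 = 4.954×10^6 N·mm = 4954 N·m.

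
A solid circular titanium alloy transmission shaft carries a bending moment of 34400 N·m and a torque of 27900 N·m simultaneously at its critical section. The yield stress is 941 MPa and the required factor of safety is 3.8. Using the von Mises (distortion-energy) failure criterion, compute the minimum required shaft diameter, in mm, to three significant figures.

σ_allow = σ_y/n = 941/3.8 = 247.6 MPa.
For a solid shaft σ_b = 32M/(πd³) and τ = 16T/(πd³), so the von Mises stress is σ' = (16/πd³)·√(4M²+3T²).
√(4M²+3T²) = √(4×(3.440×10^7)² + 3×(2.790×10^7)²) = 8.408×10^7 N·mm.
d³ = 16×8.408×10^7/(π×247.6) = 1.729×10^6 mm³.
d = 120.0 mm.

d = 120 mm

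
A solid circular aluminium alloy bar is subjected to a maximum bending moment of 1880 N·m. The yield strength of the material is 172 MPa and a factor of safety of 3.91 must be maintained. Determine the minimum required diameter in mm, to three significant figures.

σ_allow = 172/3.91 = 43.99 MPa.
For a solid circular section σ = 32M/(πd³), so d³ = 32M/(π σ_allow) = 32×1880000/(π×43.99) = 435300 mm³.
d = 75.79 mm.

d = 75.8 mm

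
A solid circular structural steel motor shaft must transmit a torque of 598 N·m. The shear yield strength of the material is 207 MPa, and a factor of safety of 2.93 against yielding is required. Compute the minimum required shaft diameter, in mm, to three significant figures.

d = 35.1 mm

Allowable shear stress τ_allow = 207/2.93 = 70.65 MPa.
For a solid shaft τ = 16T/(πd³), so d³ = 16T/(π τ_allow) = 16×598000/(π×70.65) = 43110 mm³.
d = (43110)^(1/3) = 35.06 mm.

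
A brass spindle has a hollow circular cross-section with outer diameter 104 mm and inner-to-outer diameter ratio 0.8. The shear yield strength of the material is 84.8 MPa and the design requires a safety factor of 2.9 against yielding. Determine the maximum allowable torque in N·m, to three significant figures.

T_allow = 3810 N·m

τ_allow = 84.8/2.9 = 29.24 MPa.
For a hollow shaft T_allow = τ_allow·πd_o³(1−k⁴)/16 with 1−k⁴ = 0.5904, so πd_o³(1−k⁴)/16 = 130400 mm³.
T_allow = 29.24×130400 = 3.813×10^6 N·mm = 3813 N·m.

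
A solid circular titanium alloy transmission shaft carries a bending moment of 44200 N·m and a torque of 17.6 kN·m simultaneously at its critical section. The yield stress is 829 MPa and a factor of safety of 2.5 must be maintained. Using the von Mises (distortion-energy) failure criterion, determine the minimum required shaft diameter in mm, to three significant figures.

d = 113 mm

σ_allow = σ_y/n = 829/2.5 = 331.6 MPa.
For a solid shaft σ_b = 32M/(πd³) and τ = 16T/(πd³), so the von Mises stress is σ' = (16/πd³)·√(4M²+3T²).
√(4M²+3T²) = √(4×(4.420×10^7)² + 3×(1.760×10^7)²) = 9.351×10^7 N·mm.
d³ = 16×9.351×10^7/(π×331.6) = 1.436×10^6 mm³.
d = 112.8 mm.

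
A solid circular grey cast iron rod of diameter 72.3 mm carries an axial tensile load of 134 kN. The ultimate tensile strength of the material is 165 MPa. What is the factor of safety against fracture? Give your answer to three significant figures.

A = πd²/4 = 4106 mm².
σ = F/A = 134000/4106 = 32.64 MPa.
n = 165/32.64 = 5.055.

n = 5.06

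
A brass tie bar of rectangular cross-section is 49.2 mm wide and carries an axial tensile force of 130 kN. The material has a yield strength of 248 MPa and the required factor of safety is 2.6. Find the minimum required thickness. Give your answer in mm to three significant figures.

t = 27.7 mm

σ_allow = 248/2.6 = 95.38 MPa.
Required area A = F/σ_allow = 130000/95.38 = 1363 mm².
t = A/w = 1363/49.2 = 27.70 mm.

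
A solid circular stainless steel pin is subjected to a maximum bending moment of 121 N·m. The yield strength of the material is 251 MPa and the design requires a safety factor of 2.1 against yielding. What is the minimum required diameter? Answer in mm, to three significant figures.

σ_allow = 251/2.1 = 119.5 MPa.
For a solid circular section σ = 32M/(πd³), so d³ = 32M/(π σ_allow) = 32×121000/(π×119.5) = 10310 mm³.
d = 21.77 mm.

d = 21.8 mm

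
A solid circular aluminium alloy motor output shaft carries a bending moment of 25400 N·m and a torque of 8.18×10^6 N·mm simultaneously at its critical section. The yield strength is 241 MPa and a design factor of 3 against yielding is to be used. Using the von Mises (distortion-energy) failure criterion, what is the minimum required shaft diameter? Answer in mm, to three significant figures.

d = 150 mm

σ_allow = σ_y/n = 241/3 = 80.33 MPa.
For a solid shaft σ_b = 32M/(πd³) and τ = 16T/(πd³), so the von Mises stress is σ' = (16/πd³)·√(4M²+3T²).
√(4M²+3T²) = √(4×(2.540×10^7)² + 3×(8.180×10^6)²) = 5.274×10^7 N·mm.
d³ = 16×5.274×10^7/(π×80.33) = 3.344×10^6 mm³.
d = 149.5 mm.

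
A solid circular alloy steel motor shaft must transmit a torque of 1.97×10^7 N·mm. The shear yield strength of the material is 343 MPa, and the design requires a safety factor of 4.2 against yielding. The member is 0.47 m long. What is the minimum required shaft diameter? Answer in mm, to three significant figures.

d = 107 mm

Allowable shear stress τ_allow = 343/4.2 = 81.67 MPa.
For a solid shaft τ = 16T/(πd³), so d³ = 16T/(π τ_allow) = 16×1.9700×10^7/(π×81.67) = 1.229×10^6 mm³.
d = (1.229×10^6)^(1/3) = 107.1 mm.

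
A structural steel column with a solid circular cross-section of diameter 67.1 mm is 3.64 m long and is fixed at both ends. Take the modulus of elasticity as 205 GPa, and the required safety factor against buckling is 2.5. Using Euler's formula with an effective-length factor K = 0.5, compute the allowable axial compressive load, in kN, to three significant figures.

P_allow = 243 kN

I = πd⁴/64 = π×67.1⁴/64 = 995100 mm⁴.
Effective length L_e = KL = 0.5×3.64 m = 1820 mm.
Euler critical load P_cr = π²EI/L_e² = π²×205000×995100/1820² = 607800 N.
P_allow = P_cr/n = 607800/2.5 = 243100 N.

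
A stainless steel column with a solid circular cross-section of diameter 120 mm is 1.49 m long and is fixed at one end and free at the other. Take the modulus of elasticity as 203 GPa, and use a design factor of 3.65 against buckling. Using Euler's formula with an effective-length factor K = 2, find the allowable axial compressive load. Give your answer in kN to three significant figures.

P_allow = 629 kN

I = πd⁴/64 = π×120⁴/64 = 1.018×10^7 mm⁴.
Effective length L_e = KL = 2×1.49 m = 2980 mm.
Euler critical load P_cr = π²EI/L_e² = π²×203000×1.018×10^7/2980² = 2.296×10^6 N.
P_allow = P_cr/n = 2.296×10^6/3.65 = 629200 N.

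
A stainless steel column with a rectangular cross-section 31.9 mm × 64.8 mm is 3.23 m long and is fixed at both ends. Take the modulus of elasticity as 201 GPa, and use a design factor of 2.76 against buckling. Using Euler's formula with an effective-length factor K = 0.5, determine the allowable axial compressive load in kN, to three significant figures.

Buckling occurs about the weak axis: I_min = h·b³/12 = 64.8×31.9³/12 = 175300 mm⁴ (b = 31.9 mm is the smaller dimension).
Effective length L_e = KL = 0.5×3.23 m = 1615 mm.
Euler critical load P_cr = π²EI/L_e² = π²×201000×175300/1615² = 133300 N.
P_allow = P_cr/n = 133300/2.76 = 48310 N.

P_allow = 48.3 kN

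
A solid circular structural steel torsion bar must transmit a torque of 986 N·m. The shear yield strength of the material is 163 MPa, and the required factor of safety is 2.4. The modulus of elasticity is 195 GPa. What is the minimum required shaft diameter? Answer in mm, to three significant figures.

Allowable shear stress τ_allow = 163/2.4 = 67.92 MPa.
For a solid shaft τ = 16T/(πd³), so d³ = 16T/(π τ_allow) = 16×986000/(π×67.92) = 73940 mm³.
d = (73940)^(1/3) = 41.97 mm.

d = 42.0 mm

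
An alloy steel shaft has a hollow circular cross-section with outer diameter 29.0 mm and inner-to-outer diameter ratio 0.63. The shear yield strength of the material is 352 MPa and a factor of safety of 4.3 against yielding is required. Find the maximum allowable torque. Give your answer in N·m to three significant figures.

τ_allow = 352/4.3 = 81.86 MPa.
For a hollow shaft T_allow = τ_allow·πd_o³(1−k⁴)/16 with 1−k⁴ = 0.8425, so πd_o³(1−k⁴)/16 = 4034 mm³.
T_allow = 81.86×4034 = 330300 N·mm = 330.3 N·m.

T_allow = 330 N·m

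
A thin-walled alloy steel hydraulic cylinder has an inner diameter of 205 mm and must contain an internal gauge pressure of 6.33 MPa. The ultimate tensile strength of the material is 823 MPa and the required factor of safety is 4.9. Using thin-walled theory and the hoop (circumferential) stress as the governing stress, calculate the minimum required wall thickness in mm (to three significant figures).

σ_allow = 823/4.9 = 168.0 MPa.
Hoop stress σ_h = pD/(2t), so t = pD/(2σ_allow) = 6.33×205/(2×168.0) = 3.863 mm.

t = 3.86 mm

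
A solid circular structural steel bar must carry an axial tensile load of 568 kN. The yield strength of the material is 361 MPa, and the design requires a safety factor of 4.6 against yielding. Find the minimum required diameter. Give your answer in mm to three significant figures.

Allowable stress σ_allow = 361/4.6 = 78.48 MPa.
Required area A = F/σ_allow = 568000/78.48 = 7238 mm².
A = πd²/4 → d = √(4A/π) = 96.00 mm.

d = 96.0 mm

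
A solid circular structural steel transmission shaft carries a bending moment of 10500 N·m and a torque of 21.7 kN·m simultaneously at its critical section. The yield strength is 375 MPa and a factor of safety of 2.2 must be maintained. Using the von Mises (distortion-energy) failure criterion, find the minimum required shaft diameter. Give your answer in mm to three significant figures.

σ_allow = σ_y/n = 375/2.2 = 170.5 MPa.
For a solid shaft σ_b = 32M/(πd³) and τ = 16T/(πd³), so the von Mises stress is σ' = (16/πd³)·√(4M²+3T²).
√(4M²+3T²) = √(4×(1.050×10^7)² + 3×(2.170×10^7)²) = 4.305×10^7 N·mm.
d³ = 16×4.305×10^7/(π×170.5) = 1.286×10^6 mm³.
d = 108.8 mm.

d = 109 mm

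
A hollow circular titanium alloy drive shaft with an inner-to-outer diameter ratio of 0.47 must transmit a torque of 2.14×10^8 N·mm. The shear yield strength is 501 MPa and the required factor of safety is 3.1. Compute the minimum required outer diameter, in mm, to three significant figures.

τ_allow = 501/3.1 = 161.6 MPa.
For a hollow shaft τ = 16T/[πd_o³(1−k⁴)] with k = 0.47, so 1−k⁴ = 0.9512.
d_o³ = 16T/[π τ_allow (1−k⁴)] = 16×2.1400×10^8/(π×161.6×0.9512) = 7.090×10^6 mm³.
d_o = 192.1 mm.

d_o = 192 mm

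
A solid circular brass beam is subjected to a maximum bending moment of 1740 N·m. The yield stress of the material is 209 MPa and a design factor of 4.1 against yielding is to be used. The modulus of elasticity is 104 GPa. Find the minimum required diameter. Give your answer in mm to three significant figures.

d = 70.3 mm

σ_allow = 209/4.1 = 50.98 MPa.
For a solid circular section σ = 32M/(πd³), so d³ = 32M/(π σ_allow) = 32×1740000/(π×50.98) = 347700 mm³.
d = 70.32 mm.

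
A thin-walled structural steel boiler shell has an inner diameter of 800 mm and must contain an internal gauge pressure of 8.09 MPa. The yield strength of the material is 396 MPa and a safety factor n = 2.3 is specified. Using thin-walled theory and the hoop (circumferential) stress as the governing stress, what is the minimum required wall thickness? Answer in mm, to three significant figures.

σ_allow = 396/2.3 = 172.2 MPa.
Hoop stress σ_h = pD/(2t), so t = pD/(2σ_allow) = 8.09×800/(2×172.2) = 18.79 mm.

t = 18.8 mm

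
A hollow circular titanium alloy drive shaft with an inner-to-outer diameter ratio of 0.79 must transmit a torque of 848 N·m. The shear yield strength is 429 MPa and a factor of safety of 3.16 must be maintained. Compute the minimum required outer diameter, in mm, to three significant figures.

τ_allow = 429/3.16 = 135.8 MPa.
For a hollow shaft τ = 16T/[πd_o³(1−k⁴)] with k = 0.79, so 1−k⁴ = 0.6105.
d_o³ = 16T/[π τ_allow (1−k⁴)] = 16×848000/(π×135.8×0.6105) = 52110 mm³.
d_o = 37.35 mm.

d_o = 37.4 mm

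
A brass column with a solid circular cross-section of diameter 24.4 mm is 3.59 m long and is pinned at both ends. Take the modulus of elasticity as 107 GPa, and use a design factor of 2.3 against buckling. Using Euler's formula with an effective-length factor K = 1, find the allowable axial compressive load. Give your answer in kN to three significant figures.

P_allow = 0.620 kN

I = πd⁴/64 = π×24.4⁴/64 = 17400 mm⁴.
Effective length L_e = KL = 1×3.59 m = 3590 mm.
Euler critical load P_cr = π²EI/L_e² = π²×107000×17400/3590² = 1426 N.
P_allow = P_cr/n = 1426/2.3 = 619.9 N.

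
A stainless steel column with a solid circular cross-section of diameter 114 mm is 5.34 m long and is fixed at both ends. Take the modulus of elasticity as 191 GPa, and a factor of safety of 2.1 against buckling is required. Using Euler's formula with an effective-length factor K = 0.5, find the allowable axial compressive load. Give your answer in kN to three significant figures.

I = πd⁴/64 = π×114⁴/64 = 8.291×10^6 mm⁴.
Effective length L_e = KL = 0.5×5.34 m = 2670 mm.
Euler critical load P_cr = π²EI/L_e² = π²×191000×8.291×10^6/2670² = 2.192×10^6 N.
P_allow = P_cr/n = 2.192×10^6/2.1 = 1.044×10^6 N.

P_allow = 1040 kN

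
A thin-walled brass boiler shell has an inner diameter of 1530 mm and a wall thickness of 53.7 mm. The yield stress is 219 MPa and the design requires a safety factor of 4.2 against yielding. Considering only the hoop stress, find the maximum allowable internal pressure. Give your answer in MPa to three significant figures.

p_allow = 3.66 MPa

σ_allow = 219/4.2 = 52.14 MPa.
σ_h = pD/(2t) → p_allow = 2σ_allow t/D = 2×52.14×53.7/1530 = 3.660 MPa.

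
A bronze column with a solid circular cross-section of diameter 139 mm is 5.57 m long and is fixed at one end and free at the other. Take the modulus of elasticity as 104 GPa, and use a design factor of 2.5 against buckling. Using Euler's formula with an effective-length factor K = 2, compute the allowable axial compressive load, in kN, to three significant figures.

I = πd⁴/64 = π×139⁴/64 = 1.832×10^7 mm⁴.
Effective length L_e = KL = 2×5.57 m = 11140 mm.
Euler critical load P_cr = π²EI/L_e² = π²×104000×1.832×10^7/11140² = 151600 N.
P_allow = P_cr/n = 151600/2.5 = 60630 N.

P_allow = 60.6 kN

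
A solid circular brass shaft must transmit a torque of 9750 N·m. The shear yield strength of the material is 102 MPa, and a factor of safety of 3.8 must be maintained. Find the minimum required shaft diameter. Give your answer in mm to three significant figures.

Allowable shear stress τ_allow = 102/3.8 = 26.84 MPa.
For a solid shaft τ = 16T/(πd³), so d³ = 16T/(π τ_allow) = 16×9750000/(π×26.84) = 1.850×10^6 mm³.
d = (1.850×10^6)^(1/3) = 122.8 mm.

d = 123 mm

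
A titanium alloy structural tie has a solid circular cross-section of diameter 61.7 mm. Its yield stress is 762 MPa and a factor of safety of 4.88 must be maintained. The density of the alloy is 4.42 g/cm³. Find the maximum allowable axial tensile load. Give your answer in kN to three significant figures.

F_allow = 467 kN

σ_allow = 762/4.88 = 156.1 MPa.
A = πd²/4 = π×61.7²/4 = 2990 mm².
F_allow = σ_allow × A = 156.1×2990 = 466900 N.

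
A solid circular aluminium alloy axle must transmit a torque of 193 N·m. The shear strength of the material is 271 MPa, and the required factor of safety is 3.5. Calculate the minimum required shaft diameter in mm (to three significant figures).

Allowable shear stress τ_allow = 271/3.5 = 77.43 MPa.
For a solid shaft τ = 16T/(πd³), so d³ = 16T/(π τ_allow) = 16×193000/(π×77.43) = 12690 mm³.
d = (12690)^(1/3) = 23.33 mm.

d = 23.3 mm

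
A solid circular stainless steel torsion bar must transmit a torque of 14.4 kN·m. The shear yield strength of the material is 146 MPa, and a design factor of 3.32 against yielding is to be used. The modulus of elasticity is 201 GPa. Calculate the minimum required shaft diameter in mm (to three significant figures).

d = 119 mm

Allowable shear stress τ_allow = 146/3.32 = 43.98 MPa.
For a solid shaft τ = 16T/(πd³), so d³ = 16T/(π τ_allow) = 16×1.4400×10^7/(π×43.98) = 1.668×10^6 mm³.
d = (1.668×10^6)^(1/3) = 118.6 mm.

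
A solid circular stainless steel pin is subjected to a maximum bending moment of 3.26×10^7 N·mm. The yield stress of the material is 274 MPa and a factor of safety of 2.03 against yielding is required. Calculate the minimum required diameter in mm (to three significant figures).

d = 135 mm

σ_allow = 274/2.03 = 135.0 MPa.
For a solid circular section σ = 32M/(πd³), so d³ = 32M/(π σ_allow) = 32×3.2600×10^7/(π×135.0) = 2.460×10^6 mm³.
d = 135.0 mm.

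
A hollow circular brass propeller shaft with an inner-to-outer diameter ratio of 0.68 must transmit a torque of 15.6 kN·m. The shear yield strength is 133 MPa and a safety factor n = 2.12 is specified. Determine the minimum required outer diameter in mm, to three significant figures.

τ_allow = 133/2.12 = 62.74 MPa.
For a hollow shaft τ = 16T/[πd_o³(1−k⁴)] with k = 0.68, so 1−k⁴ = 0.7862.
d_o³ = 16T/[π τ_allow (1−k⁴)] = 16×1.5600×10^7/(π×62.74×0.7862) = 1.611×10^6 mm³.
d_o = 117.2 mm.

d_o = 117 mm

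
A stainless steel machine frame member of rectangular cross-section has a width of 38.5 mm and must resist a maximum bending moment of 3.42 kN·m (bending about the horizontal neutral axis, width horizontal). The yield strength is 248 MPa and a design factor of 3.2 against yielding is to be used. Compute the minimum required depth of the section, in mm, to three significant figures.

σ_allow = 248/3.2 = 77.50 MPa.
For a rectangular section σ = 6M/(bh²), so h² = 6M/(b σ_allow) = 6×3420000/(38.5×77.50) = 6877 mm².
h = 82.93 mm.

h = 82.9 mm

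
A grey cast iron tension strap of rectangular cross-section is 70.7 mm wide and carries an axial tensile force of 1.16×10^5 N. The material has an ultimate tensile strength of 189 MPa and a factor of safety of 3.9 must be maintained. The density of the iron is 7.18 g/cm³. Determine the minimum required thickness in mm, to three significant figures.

σ_allow = 189/3.9 = 48.46 MPa.
Required area A = F/σ_allow = 116000/48.46 = 2394 mm².
t = A/w = 2394/70.7 = 33.86 mm.

t = 33.9 mm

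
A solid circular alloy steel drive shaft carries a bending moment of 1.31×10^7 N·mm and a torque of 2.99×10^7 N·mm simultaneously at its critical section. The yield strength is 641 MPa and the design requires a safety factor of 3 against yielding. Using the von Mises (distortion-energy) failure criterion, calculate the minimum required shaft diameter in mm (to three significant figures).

d = 111 mm

σ_allow = σ_y/n = 641/3 = 213.7 MPa.
For a solid shaft σ_b = 32M/(πd³) and τ = 16T/(πd³), so the von Mises stress is σ' = (16/πd³)·√(4M²+3T²).
√(4M²+3T²) = √(4×(1.310×10^7)² + 3×(2.990×10^7)²) = 5.804×10^7 N·mm.
d³ = 16×5.804×10^7/(π×213.7) = 1.383×10^6 mm³.
d = 111.4 mm.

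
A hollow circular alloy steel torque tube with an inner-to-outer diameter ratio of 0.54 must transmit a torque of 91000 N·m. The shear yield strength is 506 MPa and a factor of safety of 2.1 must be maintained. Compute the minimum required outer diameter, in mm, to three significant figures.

τ_allow = 506/2.1 = 241.0 MPa.
For a hollow shaft τ = 16T/[πd_o³(1−k⁴)] with k = 0.54, so 1−k⁴ = 0.9150.
d_o³ = 16T/[π τ_allow (1−k⁴)] = 16×9.1000×10^7/(π×241.0×0.9150) = 2.102×10^6 mm³.
d_o = 128.1 mm.

d_o = 128 mm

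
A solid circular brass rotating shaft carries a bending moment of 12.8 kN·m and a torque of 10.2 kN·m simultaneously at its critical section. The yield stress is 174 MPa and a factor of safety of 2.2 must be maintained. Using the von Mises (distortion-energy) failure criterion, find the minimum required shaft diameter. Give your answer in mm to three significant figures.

σ_allow = σ_y/n = 174/2.2 = 79.09 MPa.
For a solid shaft σ_b = 32M/(πd³) and τ = 16T/(πd³), so the von Mises stress is σ' = (16/πd³)·√(4M²+3T²).
√(4M²+3T²) = √(4×(1.280×10^7)² + 3×(1.020×10^7)²) = 3.110×10^7 N·mm.
d³ = 16×3.110×10^7/(π×79.09) = 2.003×10^6 mm³.
d = 126.1 mm.

d = 126 mm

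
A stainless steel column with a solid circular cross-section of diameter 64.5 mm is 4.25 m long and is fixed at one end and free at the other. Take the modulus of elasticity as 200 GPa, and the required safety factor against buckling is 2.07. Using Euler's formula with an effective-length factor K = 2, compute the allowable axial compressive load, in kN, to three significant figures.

I = πd⁴/64 = π×64.5⁴/64 = 849600 mm⁴.
Effective length L_e = KL = 2×4.25 m = 8500 mm.
Euler critical load P_cr = π²EI/L_e² = π²×200000×849600/8500² = 23210 N.
P_allow = P_cr/n = 23210/2.07 = 11210 N.

P_allow = 11.2 kN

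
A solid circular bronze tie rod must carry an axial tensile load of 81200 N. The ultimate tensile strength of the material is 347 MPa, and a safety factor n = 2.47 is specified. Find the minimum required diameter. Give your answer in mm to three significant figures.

d = 27.1 mm

Allowable stress σ_allow = 347/2.47 = 140.5 MPa.
Required area A = F/σ_allow = 81200/140.5 = 578.0 mm².
A = πd²/4 → d = √(4A/π) = 27.13 mm.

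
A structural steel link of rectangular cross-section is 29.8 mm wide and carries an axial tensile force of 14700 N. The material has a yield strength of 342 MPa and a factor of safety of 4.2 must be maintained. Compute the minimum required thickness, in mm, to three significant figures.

σ_allow = 342/4.2 = 81.43 MPa.
Required area A = F/σ_allow = 14700/81.43 = 180.5 mm².
t = A/w = 180.5/29.8 = 6.058 mm.

t = 6.06 mm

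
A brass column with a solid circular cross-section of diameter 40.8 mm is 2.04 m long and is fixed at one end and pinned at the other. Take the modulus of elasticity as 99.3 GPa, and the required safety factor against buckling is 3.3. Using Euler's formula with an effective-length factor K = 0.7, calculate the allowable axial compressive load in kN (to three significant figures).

P_allow = 19.8 kN

I = πd⁴/64 = π×40.8⁴/64 = 136000 mm⁴.
Effective length L_e = KL = 0.7×2.04 m = 1428 mm.
Euler critical load P_cr = π²EI/L_e² = π²×99300×136000/1428² = 65370 N.
P_allow = P_cr/n = 65370/3.3 = 19810 N.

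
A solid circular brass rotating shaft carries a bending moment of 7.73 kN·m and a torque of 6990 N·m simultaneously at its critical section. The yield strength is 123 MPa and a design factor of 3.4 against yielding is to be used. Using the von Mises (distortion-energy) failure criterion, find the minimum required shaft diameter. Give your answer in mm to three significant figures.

d = 140 mm

σ_allow = σ_y/n = 123/3.4 = 36.18 MPa.
For a solid shaft σ_b = 32M/(πd³) and τ = 16T/(πd³), so the von Mises stress is σ' = (16/πd³)·√(4M²+3T²).
√(4M²+3T²) = √(4×(7.730×10^6)² + 3×(6.990×10^6)²) = 1.964×10^7 N·mm.
d³ = 16×1.964×10^7/(π×36.18) = 2.764×10^6 mm³.
d = 140.3 mm.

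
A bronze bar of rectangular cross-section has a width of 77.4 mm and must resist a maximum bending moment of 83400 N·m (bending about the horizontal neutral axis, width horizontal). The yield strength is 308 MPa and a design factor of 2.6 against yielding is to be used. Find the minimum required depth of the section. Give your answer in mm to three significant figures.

σ_allow = 308/2.6 = 118.5 MPa.
For a rectangular section σ = 6M/(bh²), so h² = 6M/(b σ_allow) = 6×8.3400×10^7/(77.4×118.5) = 54580 mm².
h = 233.6 mm.

h = 234 mm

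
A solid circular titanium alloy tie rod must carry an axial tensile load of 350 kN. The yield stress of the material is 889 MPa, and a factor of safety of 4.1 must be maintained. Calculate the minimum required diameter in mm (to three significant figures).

d = 45.3 mm

Allowable stress σ_allow = 889/4.1 = 216.8 MPa.
Required area A = F/σ_allow = 350000/216.8 = 1614 mm².
A = πd²/4 → d = √(4A/π) = 45.33 mm.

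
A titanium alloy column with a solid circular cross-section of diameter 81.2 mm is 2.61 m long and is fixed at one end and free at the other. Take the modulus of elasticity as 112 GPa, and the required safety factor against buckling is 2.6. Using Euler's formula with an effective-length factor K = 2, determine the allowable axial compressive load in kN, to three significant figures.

I = πd⁴/64 = π×81.2⁴/64 = 2.134×10^6 mm⁴.
Effective length L_e = KL = 2×2.61 m = 5220 mm.
Euler critical load P_cr = π²EI/L_e² = π²×112000×2.134×10^6/5220² = 86570 N.
P_allow = P_cr/n = 86570/2.6 = 33300 N.

P_allow = 33.3 kN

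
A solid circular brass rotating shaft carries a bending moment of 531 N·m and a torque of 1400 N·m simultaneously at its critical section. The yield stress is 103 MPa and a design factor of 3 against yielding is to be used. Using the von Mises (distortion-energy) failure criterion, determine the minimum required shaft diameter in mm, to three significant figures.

d = 73.2 mm

σ_allow = σ_y/n = 103/3 = 34.33 MPa.
For a solid shaft σ_b = 32M/(πd³) and τ = 16T/(πd³), so the von Mises stress is σ' = (16/πd³)·√(4M²+3T²).
√(4M²+3T²) = √(4×(531000)² + 3×(1.400×10^6)²) = 2.647×10^6 N·mm.
d³ = 16×2.647×10^6/(π×34.33) = 392700 mm³.
d = 73.23 mm.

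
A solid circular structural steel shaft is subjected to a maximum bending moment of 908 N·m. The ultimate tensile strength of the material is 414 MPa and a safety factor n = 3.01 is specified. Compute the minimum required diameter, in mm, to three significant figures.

d = 40.7 mm

σ_allow = 414/3.01 = 137.5 MPa.
For a solid circular section σ = 32M/(πd³), so d³ = 32M/(π σ_allow) = 32×908000/(π×137.5) = 67240 mm³.
d = 40.66 mm.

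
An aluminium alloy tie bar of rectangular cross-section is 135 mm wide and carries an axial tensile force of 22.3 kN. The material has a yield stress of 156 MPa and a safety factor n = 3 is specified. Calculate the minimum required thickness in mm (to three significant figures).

t = 3.18 mm

σ_allow = 156/3 = 52.00 MPa.
Required area A = F/σ_allow = 22300/52.00 = 428.8 mm².
t = A/w = 428.8/135 = 3.177 mm.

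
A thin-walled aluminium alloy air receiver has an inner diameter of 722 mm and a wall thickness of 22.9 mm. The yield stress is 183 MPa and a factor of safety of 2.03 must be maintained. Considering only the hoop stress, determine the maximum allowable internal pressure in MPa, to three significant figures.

p_allow = 5.72 MPa

σ_allow = 183/2.03 = 90.15 MPa.
σ_h = pD/(2t) → p_allow = 2σ_allow t/D = 2×90.15×22.9/722 = 5.719 MPa.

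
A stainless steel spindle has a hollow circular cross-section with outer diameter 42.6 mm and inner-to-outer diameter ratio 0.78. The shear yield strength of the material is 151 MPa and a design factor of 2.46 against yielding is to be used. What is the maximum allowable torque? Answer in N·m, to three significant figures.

τ_allow = 151/2.46 = 61.38 MPa.
For a hollow shaft T_allow = τ_allow·πd_o³(1−k⁴)/16 with 1−k⁴ = 0.6298, so πd_o³(1−k⁴)/16 = 9561 mm³.
T_allow = 61.38×9561 = 586900 N·mm = 586.9 N·m.

T_allow = 587 N·m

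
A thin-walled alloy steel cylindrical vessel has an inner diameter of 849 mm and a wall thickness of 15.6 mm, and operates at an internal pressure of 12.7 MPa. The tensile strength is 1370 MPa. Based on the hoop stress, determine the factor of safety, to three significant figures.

σ_h = pD/(2t) = 12.7×849/(2×15.6) = 345.6 MPa.
n = 1370/345.6 = 3.964.

n = 3.96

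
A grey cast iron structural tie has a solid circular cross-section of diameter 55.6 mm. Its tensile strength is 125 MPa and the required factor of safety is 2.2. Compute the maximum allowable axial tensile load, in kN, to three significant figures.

F_allow = 138 kN

σ_allow = 125/2.2 = 56.82 MPa.
A = πd²/4 = π×55.6²/4 = 2428 mm².
F_allow = σ_allow × A = 56.82×2428 = 138000 N.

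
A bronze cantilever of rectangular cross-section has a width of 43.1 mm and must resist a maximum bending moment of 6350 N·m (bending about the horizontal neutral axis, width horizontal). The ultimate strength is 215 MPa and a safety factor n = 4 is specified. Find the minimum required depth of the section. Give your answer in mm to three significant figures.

σ_allow = 215/4 = 53.75 MPa.
For a rectangular section σ = 6M/(bh²), so h² = 6M/(b σ_allow) = 6×6350000/(43.1×53.75) = 16450 mm².
h = 128.2 mm.

h = 128 mm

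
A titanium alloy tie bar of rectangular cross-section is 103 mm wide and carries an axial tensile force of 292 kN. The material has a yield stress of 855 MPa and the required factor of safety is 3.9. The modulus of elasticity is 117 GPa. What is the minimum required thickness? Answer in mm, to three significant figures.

σ_allow = 855/3.9 = 219.2 MPa.
Required area A = F/σ_allow = 292000/219.2 = 1332 mm².
t = A/w = 1332/103 = 12.93 mm.

t = 12.9 mm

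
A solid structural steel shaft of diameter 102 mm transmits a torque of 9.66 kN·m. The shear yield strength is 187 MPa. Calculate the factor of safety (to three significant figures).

n = 4.03

τ = 16T/(πd³) = 16×9660000/(π×102³) = 46.36 MPa.
n = τ_limit/τ = 187/46.36 = 4.034.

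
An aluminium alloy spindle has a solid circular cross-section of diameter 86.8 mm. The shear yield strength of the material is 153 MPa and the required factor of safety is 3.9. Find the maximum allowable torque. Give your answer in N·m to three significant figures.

T_allow = 5040 N·m

τ_allow = 153/3.9 = 39.23 MPa.
For a solid shaft T_allow = τ_allow·πd³/16; πd³/16 = π×86.8³/16 = 128400 mm³.
T_allow = 39.23×128400 = 5.038×10^6 N·mm = 5038 N·m.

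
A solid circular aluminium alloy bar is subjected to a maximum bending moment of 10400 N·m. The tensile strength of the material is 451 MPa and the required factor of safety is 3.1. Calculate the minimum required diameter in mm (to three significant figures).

d = 90.0 mm

σ_allow = 451/3.1 = 145.5 MPa.
For a solid circular section σ = 32M/(πd³), so d³ = 32M/(π σ_allow) = 32×1.0400×10^7/(π×145.5) = 728100 mm³.
d = 89.96 mm.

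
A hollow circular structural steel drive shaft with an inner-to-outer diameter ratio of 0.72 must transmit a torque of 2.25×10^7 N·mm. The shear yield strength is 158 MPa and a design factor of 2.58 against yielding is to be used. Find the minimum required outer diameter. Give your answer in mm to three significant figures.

d_o = 137 mm

τ_allow = 158/2.58 = 61.24 MPa.
For a hollow shaft τ = 16T/[πd_o³(1−k⁴)] with k = 0.72, so 1−k⁴ = 0.7313.
d_o³ = 16T/[π τ_allow (1−k⁴)] = 16×2.2500×10^7/(π×61.24×0.7313) = 2.559×10^6 mm³.
d_o = 136.8 mm.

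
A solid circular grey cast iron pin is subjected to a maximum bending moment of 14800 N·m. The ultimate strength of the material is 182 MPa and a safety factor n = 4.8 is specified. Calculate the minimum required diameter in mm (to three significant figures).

σ_allow = 182/4.8 = 37.92 MPa.
For a solid circular section σ = 32M/(πd³), so d³ = 32M/(π σ_allow) = 32×1.4800×10^7/(π×37.92) = 3.976×10^6 mm³.
d = 158.4 mm.

d = 158 mm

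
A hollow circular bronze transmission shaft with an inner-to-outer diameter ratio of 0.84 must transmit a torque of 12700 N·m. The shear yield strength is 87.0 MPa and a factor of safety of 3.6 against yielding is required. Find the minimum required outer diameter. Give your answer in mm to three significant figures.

d_o = 175 mm

τ_allow = 87.0/3.6 = 24.17 MPa.
For a hollow shaft τ = 16T/[πd_o³(1−k⁴)] with k = 0.84, so 1−k⁴ = 0.5021.
d_o³ = 16T/[π τ_allow (1−k⁴)] = 16×1.2700×10^7/(π×24.17×0.5021) = 5.330×10^6 mm³.
d_o = 174.7 mm.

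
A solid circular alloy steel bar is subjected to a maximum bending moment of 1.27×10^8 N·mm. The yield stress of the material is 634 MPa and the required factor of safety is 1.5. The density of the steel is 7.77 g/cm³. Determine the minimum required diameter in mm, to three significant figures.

σ_allow = 634/1.5 = 422.7 MPa.
For a solid circular section σ = 32M/(πd³), so d³ = 32M/(π σ_allow) = 32×1.2700×10^8/(π×422.7) = 3.061×10^6 mm³.
d = 145.2 mm.

d = 145 mm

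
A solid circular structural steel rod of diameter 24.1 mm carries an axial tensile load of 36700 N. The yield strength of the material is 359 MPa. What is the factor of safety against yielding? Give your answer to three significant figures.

A = πd²/4 = 456.2 mm².
σ = F/A = 36700/456.2 = 80.45 MPa.
n = 359/80.45 = 4.462.

n = 4.46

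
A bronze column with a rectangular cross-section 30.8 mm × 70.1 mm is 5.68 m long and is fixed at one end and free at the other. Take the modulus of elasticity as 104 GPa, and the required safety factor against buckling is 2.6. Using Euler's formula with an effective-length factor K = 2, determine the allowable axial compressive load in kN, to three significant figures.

Buckling occurs about the weak axis: I_min = h·b³/12 = 70.1×30.8³/12 = 170700 mm⁴ (b = 30.8 mm is the smaller dimension).
Effective length L_e = KL = 2×5.68 m = 11360 mm.
Euler critical load P_cr = π²EI/L_e² = π²×104000×170700/11360² = 1358 N.
P_allow = P_cr/n = 1358/2.6 = 522.1 N.

P_allow = 0.522 kN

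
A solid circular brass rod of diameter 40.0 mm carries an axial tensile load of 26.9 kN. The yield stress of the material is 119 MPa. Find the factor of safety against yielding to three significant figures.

A = πd²/4 = 1257 mm².
σ = F/A = 26900/1257 = 21.41 MPa.
n = 119/21.41 = 5.559.

n = 5.56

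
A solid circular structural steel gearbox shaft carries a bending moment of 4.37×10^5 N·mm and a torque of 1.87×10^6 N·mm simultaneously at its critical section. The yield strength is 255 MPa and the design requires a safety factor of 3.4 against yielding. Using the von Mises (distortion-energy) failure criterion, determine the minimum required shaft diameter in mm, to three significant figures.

d = 61.1 mm

σ_allow = σ_y/n = 255/3.4 = 75.00 MPa.
For a solid shaft σ_b = 32M/(πd³) and τ = 16T/(πd³), so the von Mises stress is σ' = (16/πd³)·√(4M²+3T²).
√(4M²+3T²) = √(4×(437000)² + 3×(1.870×10^6)²) = 3.355×10^6 N·mm.
d³ = 16×3.355×10^6/(π×75.00) = 227800 mm³.
d = 61.07 mm.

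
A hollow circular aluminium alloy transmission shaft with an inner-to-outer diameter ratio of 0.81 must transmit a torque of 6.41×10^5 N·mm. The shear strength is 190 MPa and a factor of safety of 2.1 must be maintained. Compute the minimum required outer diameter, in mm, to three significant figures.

τ_allow = 190/2.1 = 90.48 MPa.
For a hollow shaft τ = 16T/[πd_o³(1−k⁴)] with k = 0.81, so 1−k⁴ = 0.5695.
d_o³ = 16T/[π τ_allow (1−k⁴)] = 16×641000/(π×90.48×0.5695) = 63350 mm³.
d_o = 39.86 mm.

d_o = 39.9 mm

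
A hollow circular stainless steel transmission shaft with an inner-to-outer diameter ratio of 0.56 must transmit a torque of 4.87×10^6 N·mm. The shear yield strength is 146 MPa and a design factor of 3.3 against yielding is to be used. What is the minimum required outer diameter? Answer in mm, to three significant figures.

τ_allow = 146/3.3 = 44.24 MPa.
For a hollow shaft τ = 16T/[πd_o³(1−k⁴)] with k = 0.56, so 1−k⁴ = 0.9017.
d_o³ = 16T/[π τ_allow (1−k⁴)] = 16×4870000/(π×44.24×0.9017) = 621800 mm³.
d_o = 85.35 mm.

d_o = 85.4 mm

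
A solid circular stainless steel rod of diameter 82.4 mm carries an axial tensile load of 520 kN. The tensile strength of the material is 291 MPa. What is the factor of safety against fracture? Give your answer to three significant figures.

A = πd²/4 = 5333 mm².
σ = F/A = 520000/5333 = 97.51 MPa.
n = 291/97.51 = 2.984.

n = 2.98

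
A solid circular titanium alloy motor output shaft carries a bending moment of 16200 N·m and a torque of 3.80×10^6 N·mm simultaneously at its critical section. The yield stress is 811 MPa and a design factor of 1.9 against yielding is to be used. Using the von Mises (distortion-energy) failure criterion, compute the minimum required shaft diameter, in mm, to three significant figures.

d = 73.3 mm

σ_allow = σ_y/n = 811/1.9 = 426.8 MPa.
For a solid shaft σ_b = 32M/(πd³) and τ = 16T/(πd³), so the von Mises stress is σ' = (16/πd³)·√(4M²+3T²).
√(4M²+3T²) = √(4×(1.620×10^7)² + 3×(3.800×10^6)²) = 3.306×10^7 N·mm.
d³ = 16×3.306×10^7/(π×426.8) = 394500 mm³.
d = 73.34 mm.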